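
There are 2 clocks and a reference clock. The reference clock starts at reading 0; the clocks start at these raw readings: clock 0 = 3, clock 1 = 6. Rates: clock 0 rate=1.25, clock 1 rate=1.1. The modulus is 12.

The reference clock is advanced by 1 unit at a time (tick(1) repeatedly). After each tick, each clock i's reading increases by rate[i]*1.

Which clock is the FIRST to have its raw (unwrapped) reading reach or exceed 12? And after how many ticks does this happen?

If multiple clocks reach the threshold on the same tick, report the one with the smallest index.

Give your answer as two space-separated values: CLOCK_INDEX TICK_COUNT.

Answer: 1 6

Derivation:
clock 0: start=3, rate=1.25, needs 12-3 = 9; ticks = ceil(9/1.25) = ceil(7.2000) = 8; reading at tick 8 = 3 + 1.25*8 = 13.0000
clock 1: start=6, rate=1.1, needs 12-6 = 6; ticks = ceil(6/1.1) = ceil(5.4545) = 6; reading at tick 6 = 6 + 1.1*6 = 12.6000
Minimum tick count = 6; winners = [1]; smallest index = 1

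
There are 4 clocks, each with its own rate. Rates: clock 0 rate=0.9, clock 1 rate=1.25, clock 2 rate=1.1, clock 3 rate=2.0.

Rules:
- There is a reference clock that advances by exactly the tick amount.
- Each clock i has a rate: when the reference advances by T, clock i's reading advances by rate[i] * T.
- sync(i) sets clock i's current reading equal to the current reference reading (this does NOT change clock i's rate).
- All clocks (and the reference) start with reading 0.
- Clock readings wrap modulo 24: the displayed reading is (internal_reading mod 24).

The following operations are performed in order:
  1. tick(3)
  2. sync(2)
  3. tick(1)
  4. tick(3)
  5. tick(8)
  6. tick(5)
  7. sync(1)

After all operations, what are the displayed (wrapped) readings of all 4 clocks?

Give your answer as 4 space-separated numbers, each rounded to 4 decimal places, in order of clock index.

Answer: 18.0000 20.0000 21.7000 16.0000

Derivation:
After op 1 tick(3): ref=3.0000 raw=[2.7000 3.7500 3.3000 6.0000]
After op 2 sync(2): ref=3.0000 raw=[2.7000 3.7500 3.0000 6.0000]
After op 3 tick(1): ref=4.0000 raw=[3.6000 5.0000 4.1000 8.0000]
After op 4 tick(3): ref=7.0000 raw=[6.3000 8.7500 7.4000 14.0000]
After op 5 tick(8): ref=15.0000 raw=[13.5000 18.7500 16.2000 30.0000]
After op 6 tick(5): ref=20.0000 raw=[18.0000 25.0000 21.7000 40.0000]
After op 7 sync(1): ref=20.0000 raw=[18.0000 20.0000 21.7000 40.0000]
Wrap final raw readings (mod 24): 18.0000 mod 24 = 18.0000; 20.0000 mod 24 = 20.0000; 21.7000 mod 24 = 21.7000; 40.0000 mod 24 = 16.0000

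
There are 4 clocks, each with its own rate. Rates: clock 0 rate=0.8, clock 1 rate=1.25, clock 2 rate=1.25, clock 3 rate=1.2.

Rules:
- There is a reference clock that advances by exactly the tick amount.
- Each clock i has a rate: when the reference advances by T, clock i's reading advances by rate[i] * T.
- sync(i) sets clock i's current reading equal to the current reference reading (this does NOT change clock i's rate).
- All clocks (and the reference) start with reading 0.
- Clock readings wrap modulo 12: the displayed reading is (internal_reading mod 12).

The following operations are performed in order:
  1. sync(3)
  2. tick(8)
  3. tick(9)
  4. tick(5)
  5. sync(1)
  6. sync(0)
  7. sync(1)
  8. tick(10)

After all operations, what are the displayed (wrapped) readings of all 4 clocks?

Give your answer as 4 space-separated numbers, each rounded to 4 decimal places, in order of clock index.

Answer: 6.0000 10.5000 4.0000 2.4000

Derivation:
After op 1 sync(3): ref=0.0000 raw=[0.0000 0.0000 0.0000 0.0000]
After op 2 tick(8): ref=8.0000 raw=[6.4000 10.0000 10.0000 9.6000]
After op 3 tick(9): ref=17.0000 raw=[13.6000 21.2500 21.2500 20.4000]
After op 4 tick(5): ref=22.0000 raw=[17.6000 27.5000 27.5000 26.4000]
After op 5 sync(1): ref=22.0000 raw=[17.6000 22.0000 27.5000 26.4000]
After op 6 sync(0): ref=22.0000 raw=[22.0000 22.0000 27.5000 26.4000]
After op 7 sync(1): ref=22.0000 raw=[22.0000 22.0000 27.5000 26.4000]
After op 8 tick(10): ref=32.0000 raw=[30.0000 34.5000 40.0000 38.4000]
Wrap final raw readings (mod 12): 30.0000 mod 12 = 6.0000; 34.5000 mod 12 = 10.5000; 40.0000 mod 12 = 4.0000; 38.4000 mod 12 = 2.4000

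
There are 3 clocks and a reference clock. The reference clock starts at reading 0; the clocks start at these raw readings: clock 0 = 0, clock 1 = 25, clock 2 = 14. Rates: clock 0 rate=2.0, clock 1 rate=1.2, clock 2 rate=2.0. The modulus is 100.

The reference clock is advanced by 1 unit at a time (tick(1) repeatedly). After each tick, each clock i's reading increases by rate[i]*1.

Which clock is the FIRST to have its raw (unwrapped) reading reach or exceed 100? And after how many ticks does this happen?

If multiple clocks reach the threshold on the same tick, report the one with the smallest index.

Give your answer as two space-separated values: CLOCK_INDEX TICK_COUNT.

clock 0: start=0, rate=2.0, needs 100-0 = 100; ticks = ceil(100/2.0) = ceil(50.0000) = 50; reading at tick 50 = 0 + 2.0*50 = 100.0000
clock 1: start=25, rate=1.2, needs 100-25 = 75; ticks = ceil(75/1.2) = ceil(62.5000) = 63; reading at tick 63 = 25 + 1.2*63 = 100.6000
clock 2: start=14, rate=2.0, needs 100-14 = 86; ticks = ceil(86/2.0) = ceil(43.0000) = 43; reading at tick 43 = 14 + 2.0*43 = 100.0000
Minimum tick count = 43; winners = [2]; smallest index = 2

Answer: 2 43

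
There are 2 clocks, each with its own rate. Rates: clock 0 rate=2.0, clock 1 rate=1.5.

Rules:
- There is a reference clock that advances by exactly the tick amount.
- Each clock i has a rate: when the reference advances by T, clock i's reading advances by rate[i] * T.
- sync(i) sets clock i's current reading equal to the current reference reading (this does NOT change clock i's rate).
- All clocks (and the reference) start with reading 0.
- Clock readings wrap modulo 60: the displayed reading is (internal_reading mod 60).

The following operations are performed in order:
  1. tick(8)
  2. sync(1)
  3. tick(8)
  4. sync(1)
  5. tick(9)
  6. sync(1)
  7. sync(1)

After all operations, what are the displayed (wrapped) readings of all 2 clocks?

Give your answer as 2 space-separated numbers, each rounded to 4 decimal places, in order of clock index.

After op 1 tick(8): ref=8.0000 raw=[16.0000 12.0000]
After op 2 sync(1): ref=8.0000 raw=[16.0000 8.0000]
After op 3 tick(8): ref=16.0000 raw=[32.0000 20.0000]
After op 4 sync(1): ref=16.0000 raw=[32.0000 16.0000]
After op 5 tick(9): ref=25.0000 raw=[50.0000 29.5000]
After op 6 sync(1): ref=25.0000 raw=[50.0000 25.0000]
After op 7 sync(1): ref=25.0000 raw=[50.0000 25.0000]
Wrap final raw readings (mod 60): 50.0000 mod 60 = 50.0000; 25.0000 mod 60 = 25.0000

Answer: 50.0000 25.0000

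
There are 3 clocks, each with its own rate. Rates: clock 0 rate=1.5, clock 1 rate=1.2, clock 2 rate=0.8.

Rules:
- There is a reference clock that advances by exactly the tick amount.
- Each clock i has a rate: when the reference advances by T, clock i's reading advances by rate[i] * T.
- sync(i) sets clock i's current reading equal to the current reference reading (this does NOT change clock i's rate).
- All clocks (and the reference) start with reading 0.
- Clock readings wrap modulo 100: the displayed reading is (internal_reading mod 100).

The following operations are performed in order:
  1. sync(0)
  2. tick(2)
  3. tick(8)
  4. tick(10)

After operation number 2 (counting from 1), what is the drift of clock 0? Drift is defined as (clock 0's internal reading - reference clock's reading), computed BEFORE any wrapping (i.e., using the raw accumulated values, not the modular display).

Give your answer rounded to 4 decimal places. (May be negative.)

After op 1 sync(0): ref=0.0000 raw=[0.0000 0.0000 0.0000]
After op 2 tick(2): ref=2.0000 raw=[3.0000 2.4000 1.6000]
Drift of clock 0 after op 2: 3.0000 - 2.0000 = 1.0000

Answer: 1.0000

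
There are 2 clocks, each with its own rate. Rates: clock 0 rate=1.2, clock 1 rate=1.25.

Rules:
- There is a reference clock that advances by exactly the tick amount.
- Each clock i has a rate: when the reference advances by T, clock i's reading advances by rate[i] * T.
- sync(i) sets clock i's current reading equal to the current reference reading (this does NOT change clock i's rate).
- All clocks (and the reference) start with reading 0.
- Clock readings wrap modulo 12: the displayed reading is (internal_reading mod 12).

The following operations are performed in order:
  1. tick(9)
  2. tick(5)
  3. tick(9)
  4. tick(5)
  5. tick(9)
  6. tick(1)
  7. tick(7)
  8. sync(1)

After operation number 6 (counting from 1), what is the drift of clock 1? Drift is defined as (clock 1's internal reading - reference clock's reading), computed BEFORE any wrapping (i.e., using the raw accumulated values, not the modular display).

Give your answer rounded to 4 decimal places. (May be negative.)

Answer: 9.5000

Derivation:
After op 1 tick(9): ref=9.0000 raw=[10.8000 11.2500]
After op 2 tick(5): ref=14.0000 raw=[16.8000 17.5000]
After op 3 tick(9): ref=23.0000 raw=[27.6000 28.7500]
After op 4 tick(5): ref=28.0000 raw=[33.6000 35.0000]
After op 5 tick(9): ref=37.0000 raw=[44.4000 46.2500]
After op 6 tick(1): ref=38.0000 raw=[45.6000 47.5000]
Drift of clock 1 after op 6: 47.5000 - 38.0000 = 9.5000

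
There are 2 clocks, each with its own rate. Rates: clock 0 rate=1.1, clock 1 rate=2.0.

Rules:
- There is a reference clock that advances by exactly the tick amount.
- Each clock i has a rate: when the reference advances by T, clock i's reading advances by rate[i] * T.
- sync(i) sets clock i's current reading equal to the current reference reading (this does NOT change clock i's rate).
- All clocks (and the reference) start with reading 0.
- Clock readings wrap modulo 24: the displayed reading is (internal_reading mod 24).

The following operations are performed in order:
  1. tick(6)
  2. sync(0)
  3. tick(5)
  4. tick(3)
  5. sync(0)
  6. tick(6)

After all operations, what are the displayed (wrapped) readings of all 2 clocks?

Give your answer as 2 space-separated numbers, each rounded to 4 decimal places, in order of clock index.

Answer: 20.6000 16.0000

Derivation:
After op 1 tick(6): ref=6.0000 raw=[6.6000 12.0000]
After op 2 sync(0): ref=6.0000 raw=[6.0000 12.0000]
After op 3 tick(5): ref=11.0000 raw=[11.5000 22.0000]
After op 4 tick(3): ref=14.0000 raw=[14.8000 28.0000]
After op 5 sync(0): ref=14.0000 raw=[14.0000 28.0000]
After op 6 tick(6): ref=20.0000 raw=[20.6000 40.0000]
Wrap final raw readings (mod 24): 20.6000 mod 24 = 20.6000; 40.0000 mod 24 = 16.0000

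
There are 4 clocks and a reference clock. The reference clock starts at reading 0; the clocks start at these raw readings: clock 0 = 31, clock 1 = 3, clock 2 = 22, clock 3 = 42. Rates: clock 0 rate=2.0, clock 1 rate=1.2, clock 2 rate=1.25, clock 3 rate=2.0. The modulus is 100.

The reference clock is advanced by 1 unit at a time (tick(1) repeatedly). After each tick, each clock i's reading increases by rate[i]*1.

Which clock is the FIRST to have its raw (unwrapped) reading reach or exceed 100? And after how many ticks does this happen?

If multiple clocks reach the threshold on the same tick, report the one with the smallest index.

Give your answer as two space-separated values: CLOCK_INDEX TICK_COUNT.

clock 0: start=31, rate=2.0, needs 100-31 = 69; ticks = ceil(69/2.0) = ceil(34.5000) = 35; reading at tick 35 = 31 + 2.0*35 = 101.0000
clock 1: start=3, rate=1.2, needs 100-3 = 97; ticks = ceil(97/1.2) = ceil(80.8333) = 81; reading at tick 81 = 3 + 1.2*81 = 100.2000
clock 2: start=22, rate=1.25, needs 100-22 = 78; ticks = ceil(78/1.25) = ceil(62.4000) = 63; reading at tick 63 = 22 + 1.25*63 = 100.7500
clock 3: start=42, rate=2.0, needs 100-42 = 58; ticks = ceil(58/2.0) = ceil(29.0000) = 29; reading at tick 29 = 42 + 2.0*29 = 100.0000
Minimum tick count = 29; winners = [3]; smallest index = 3

Answer: 3 29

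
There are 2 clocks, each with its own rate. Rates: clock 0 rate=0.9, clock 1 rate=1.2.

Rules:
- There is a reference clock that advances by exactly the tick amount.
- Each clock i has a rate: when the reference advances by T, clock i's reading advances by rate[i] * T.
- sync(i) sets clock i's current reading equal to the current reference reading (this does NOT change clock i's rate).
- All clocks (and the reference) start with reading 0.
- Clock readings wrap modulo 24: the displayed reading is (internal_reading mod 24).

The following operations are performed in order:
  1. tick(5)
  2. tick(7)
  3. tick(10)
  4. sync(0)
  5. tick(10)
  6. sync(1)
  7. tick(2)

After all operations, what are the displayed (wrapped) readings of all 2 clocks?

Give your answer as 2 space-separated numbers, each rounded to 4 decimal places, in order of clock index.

After op 1 tick(5): ref=5.0000 raw=[4.5000 6.0000]
After op 2 tick(7): ref=12.0000 raw=[10.8000 14.4000]
After op 3 tick(10): ref=22.0000 raw=[19.8000 26.4000]
After op 4 sync(0): ref=22.0000 raw=[22.0000 26.4000]
After op 5 tick(10): ref=32.0000 raw=[31.0000 38.4000]
After op 6 sync(1): ref=32.0000 raw=[31.0000 32.0000]
After op 7 tick(2): ref=34.0000 raw=[32.8000 34.4000]
Wrap final raw readings (mod 24): 32.8000 mod 24 = 8.8000; 34.4000 mod 24 = 10.4000

Answer: 8.8000 10.4000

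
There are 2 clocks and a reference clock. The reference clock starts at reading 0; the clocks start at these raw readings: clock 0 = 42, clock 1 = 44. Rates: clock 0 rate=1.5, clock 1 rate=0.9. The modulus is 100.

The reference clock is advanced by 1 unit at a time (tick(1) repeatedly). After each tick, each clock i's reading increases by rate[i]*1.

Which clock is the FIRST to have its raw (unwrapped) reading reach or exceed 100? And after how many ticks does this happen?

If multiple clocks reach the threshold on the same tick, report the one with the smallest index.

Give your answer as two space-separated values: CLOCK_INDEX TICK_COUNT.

clock 0: start=42, rate=1.5, needs 100-42 = 58; ticks = ceil(58/1.5) = ceil(38.6667) = 39; reading at tick 39 = 42 + 1.5*39 = 100.5000
clock 1: start=44, rate=0.9, needs 100-44 = 56; ticks = ceil(56/0.9) = ceil(62.2222) = 63; reading at tick 63 = 44 + 0.9*63 = 100.7000
Minimum tick count = 39; winners = [0]; smallest index = 0

Answer: 0 39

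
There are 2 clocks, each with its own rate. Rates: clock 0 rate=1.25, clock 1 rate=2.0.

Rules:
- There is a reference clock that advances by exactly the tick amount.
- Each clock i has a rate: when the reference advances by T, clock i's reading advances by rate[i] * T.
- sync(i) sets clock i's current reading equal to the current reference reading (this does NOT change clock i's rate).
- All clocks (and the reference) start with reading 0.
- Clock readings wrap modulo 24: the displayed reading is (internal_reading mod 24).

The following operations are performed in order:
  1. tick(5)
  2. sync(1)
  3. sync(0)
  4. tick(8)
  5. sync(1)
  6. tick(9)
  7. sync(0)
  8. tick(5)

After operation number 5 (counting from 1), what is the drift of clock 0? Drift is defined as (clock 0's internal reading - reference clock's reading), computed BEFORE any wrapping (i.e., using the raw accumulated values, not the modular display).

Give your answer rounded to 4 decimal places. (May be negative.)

After op 1 tick(5): ref=5.0000 raw=[6.2500 10.0000]
After op 2 sync(1): ref=5.0000 raw=[6.2500 5.0000]
After op 3 sync(0): ref=5.0000 raw=[5.0000 5.0000]
After op 4 tick(8): ref=13.0000 raw=[15.0000 21.0000]
After op 5 sync(1): ref=13.0000 raw=[15.0000 13.0000]
Drift of clock 0 after op 5: 15.0000 - 13.0000 = 2.0000

Answer: 2.0000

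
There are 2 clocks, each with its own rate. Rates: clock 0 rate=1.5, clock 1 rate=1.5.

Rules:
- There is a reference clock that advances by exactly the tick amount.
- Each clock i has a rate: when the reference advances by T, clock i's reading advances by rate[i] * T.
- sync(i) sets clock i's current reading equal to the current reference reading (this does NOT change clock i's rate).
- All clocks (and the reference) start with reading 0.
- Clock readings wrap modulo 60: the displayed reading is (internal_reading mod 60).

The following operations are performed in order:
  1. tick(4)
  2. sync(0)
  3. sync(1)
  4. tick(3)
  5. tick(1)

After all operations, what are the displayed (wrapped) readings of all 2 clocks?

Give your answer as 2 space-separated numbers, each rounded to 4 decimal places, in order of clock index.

Answer: 10.0000 10.0000

Derivation:
After op 1 tick(4): ref=4.0000 raw=[6.0000 6.0000]
After op 2 sync(0): ref=4.0000 raw=[4.0000 6.0000]
After op 3 sync(1): ref=4.0000 raw=[4.0000 4.0000]
After op 4 tick(3): ref=7.0000 raw=[8.5000 8.5000]
After op 5 tick(1): ref=8.0000 raw=[10.0000 10.0000]
Wrap final raw readings (mod 60): 10.0000 mod 60 = 10.0000; 10.0000 mod 60 = 10.0000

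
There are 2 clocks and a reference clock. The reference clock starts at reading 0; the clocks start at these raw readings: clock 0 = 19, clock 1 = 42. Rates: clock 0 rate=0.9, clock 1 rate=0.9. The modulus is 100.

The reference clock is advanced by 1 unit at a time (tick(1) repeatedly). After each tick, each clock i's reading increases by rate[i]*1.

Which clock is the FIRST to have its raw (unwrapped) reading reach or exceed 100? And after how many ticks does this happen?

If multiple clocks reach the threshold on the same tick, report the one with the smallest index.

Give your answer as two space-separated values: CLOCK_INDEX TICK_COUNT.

Answer: 1 65

Derivation:
clock 0: start=19, rate=0.9, needs 100-19 = 81; ticks = ceil(81/0.9) = ceil(90.0000) = 90; reading at tick 90 = 19 + 0.9*90 = 100.0000
clock 1: start=42, rate=0.9, needs 100-42 = 58; ticks = ceil(58/0.9) = ceil(64.4444) = 65; reading at tick 65 = 42 + 0.9*65 = 100.5000
Minimum tick count = 65; winners = [1]; smallest index = 1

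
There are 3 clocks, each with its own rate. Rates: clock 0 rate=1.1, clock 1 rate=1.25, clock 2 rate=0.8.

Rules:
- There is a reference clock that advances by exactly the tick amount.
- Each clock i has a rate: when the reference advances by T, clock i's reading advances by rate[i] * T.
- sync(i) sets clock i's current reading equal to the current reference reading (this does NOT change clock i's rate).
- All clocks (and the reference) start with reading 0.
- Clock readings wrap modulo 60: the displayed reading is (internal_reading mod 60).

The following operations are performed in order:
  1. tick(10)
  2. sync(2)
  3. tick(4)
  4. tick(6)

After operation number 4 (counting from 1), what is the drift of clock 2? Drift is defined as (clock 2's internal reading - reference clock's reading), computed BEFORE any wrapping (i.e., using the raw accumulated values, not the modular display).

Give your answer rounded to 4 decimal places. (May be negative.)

After op 1 tick(10): ref=10.0000 raw=[11.0000 12.5000 8.0000]
After op 2 sync(2): ref=10.0000 raw=[11.0000 12.5000 10.0000]
After op 3 tick(4): ref=14.0000 raw=[15.4000 17.5000 13.2000]
After op 4 tick(6): ref=20.0000 raw=[22.0000 25.0000 18.0000]
Drift of clock 2 after op 4: 18.0000 - 20.0000 = -2.0000

Answer: -2.0000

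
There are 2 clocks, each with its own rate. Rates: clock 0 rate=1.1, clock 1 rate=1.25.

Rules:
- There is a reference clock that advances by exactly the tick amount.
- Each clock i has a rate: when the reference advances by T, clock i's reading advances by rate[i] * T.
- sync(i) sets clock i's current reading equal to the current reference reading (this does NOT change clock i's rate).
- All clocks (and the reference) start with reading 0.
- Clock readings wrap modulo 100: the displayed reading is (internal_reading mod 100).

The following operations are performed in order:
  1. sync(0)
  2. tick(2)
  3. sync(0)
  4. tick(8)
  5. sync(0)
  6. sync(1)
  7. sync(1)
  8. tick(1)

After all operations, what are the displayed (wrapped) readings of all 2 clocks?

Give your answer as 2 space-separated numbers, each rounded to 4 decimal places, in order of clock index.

After op 1 sync(0): ref=0.0000 raw=[0.0000 0.0000]
After op 2 tick(2): ref=2.0000 raw=[2.2000 2.5000]
After op 3 sync(0): ref=2.0000 raw=[2.0000 2.5000]
After op 4 tick(8): ref=10.0000 raw=[10.8000 12.5000]
After op 5 sync(0): ref=10.0000 raw=[10.0000 12.5000]
After op 6 sync(1): ref=10.0000 raw=[10.0000 10.0000]
After op 7 sync(1): ref=10.0000 raw=[10.0000 10.0000]
After op 8 tick(1): ref=11.0000 raw=[11.1000 11.2500]
Wrap final raw readings (mod 100): 11.1000 mod 100 = 11.1000; 11.2500 mod 100 = 11.2500

Answer: 11.1000 11.2500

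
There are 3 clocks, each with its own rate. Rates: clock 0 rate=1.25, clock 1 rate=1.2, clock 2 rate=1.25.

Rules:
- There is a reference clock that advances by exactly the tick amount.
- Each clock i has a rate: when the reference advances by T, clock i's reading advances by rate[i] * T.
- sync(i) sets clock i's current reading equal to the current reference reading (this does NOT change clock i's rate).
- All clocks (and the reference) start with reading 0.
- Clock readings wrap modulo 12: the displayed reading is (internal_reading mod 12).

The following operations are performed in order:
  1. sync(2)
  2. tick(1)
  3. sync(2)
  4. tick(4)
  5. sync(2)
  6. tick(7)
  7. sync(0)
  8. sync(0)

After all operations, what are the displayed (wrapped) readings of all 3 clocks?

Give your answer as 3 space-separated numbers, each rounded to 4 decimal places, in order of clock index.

Answer: 0.0000 2.4000 1.7500

Derivation:
After op 1 sync(2): ref=0.0000 raw=[0.0000 0.0000 0.0000]
After op 2 tick(1): ref=1.0000 raw=[1.2500 1.2000 1.2500]
After op 3 sync(2): ref=1.0000 raw=[1.2500 1.2000 1.0000]
After op 4 tick(4): ref=5.0000 raw=[6.2500 6.0000 6.0000]
After op 5 sync(2): ref=5.0000 raw=[6.2500 6.0000 5.0000]
After op 6 tick(7): ref=12.0000 raw=[15.0000 14.4000 13.7500]
After op 7 sync(0): ref=12.0000 raw=[12.0000 14.4000 13.7500]
After op 8 sync(0): ref=12.0000 raw=[12.0000 14.4000 13.7500]
Wrap final raw readings (mod 12): 12.0000 mod 12 = 0.0000; 14.4000 mod 12 = 2.4000; 13.7500 mod 12 = 1.7500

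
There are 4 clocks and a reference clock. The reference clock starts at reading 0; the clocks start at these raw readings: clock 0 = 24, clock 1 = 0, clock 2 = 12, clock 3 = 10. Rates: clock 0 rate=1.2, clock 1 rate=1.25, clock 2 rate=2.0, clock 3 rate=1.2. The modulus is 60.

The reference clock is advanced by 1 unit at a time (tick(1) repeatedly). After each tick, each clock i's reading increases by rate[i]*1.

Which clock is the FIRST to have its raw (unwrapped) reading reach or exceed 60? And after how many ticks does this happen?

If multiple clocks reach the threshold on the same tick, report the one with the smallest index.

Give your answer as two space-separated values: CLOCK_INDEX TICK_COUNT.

clock 0: start=24, rate=1.2, needs 60-24 = 36; ticks = ceil(36/1.2) = ceil(30.0000) = 30; reading at tick 30 = 24 + 1.2*30 = 60.0000
clock 1: start=0, rate=1.25, needs 60-0 = 60; ticks = ceil(60/1.25) = ceil(48.0000) = 48; reading at tick 48 = 0 + 1.25*48 = 60.0000
clock 2: start=12, rate=2.0, needs 60-12 = 48; ticks = ceil(48/2.0) = ceil(24.0000) = 24; reading at tick 24 = 12 + 2.0*24 = 60.0000
clock 3: start=10, rate=1.2, needs 60-10 = 50; ticks = ceil(50/1.2) = ceil(41.6667) = 42; reading at tick 42 = 10 + 1.2*42 = 60.4000
Minimum tick count = 24; winners = [2]; smallest index = 2

Answer: 2 24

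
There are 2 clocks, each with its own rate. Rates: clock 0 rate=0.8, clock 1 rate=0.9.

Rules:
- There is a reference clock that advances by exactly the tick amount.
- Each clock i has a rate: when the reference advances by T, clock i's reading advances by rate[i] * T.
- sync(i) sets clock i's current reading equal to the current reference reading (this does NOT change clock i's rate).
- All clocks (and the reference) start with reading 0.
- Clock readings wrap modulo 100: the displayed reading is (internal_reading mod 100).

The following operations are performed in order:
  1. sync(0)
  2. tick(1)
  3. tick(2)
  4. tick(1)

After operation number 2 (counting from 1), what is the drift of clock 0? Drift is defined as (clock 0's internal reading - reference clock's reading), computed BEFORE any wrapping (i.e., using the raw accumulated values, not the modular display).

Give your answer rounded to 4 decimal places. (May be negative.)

Answer: -0.2000

Derivation:
After op 1 sync(0): ref=0.0000 raw=[0.0000 0.0000]
After op 2 tick(1): ref=1.0000 raw=[0.8000 0.9000]
Drift of clock 0 after op 2: 0.8000 - 1.0000 = -0.2000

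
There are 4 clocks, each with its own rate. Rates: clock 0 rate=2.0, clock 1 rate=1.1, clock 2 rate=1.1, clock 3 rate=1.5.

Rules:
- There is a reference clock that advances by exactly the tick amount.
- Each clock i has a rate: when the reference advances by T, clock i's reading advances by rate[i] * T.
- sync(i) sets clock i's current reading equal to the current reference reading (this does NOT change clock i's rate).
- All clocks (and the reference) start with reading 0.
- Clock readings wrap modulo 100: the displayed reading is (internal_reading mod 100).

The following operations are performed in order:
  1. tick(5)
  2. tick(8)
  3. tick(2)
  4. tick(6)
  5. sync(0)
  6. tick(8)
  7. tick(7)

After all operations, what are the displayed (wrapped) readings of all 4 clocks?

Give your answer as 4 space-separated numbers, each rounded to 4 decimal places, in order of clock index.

After op 1 tick(5): ref=5.0000 raw=[10.0000 5.5000 5.5000 7.5000]
After op 2 tick(8): ref=13.0000 raw=[26.0000 14.3000 14.3000 19.5000]
After op 3 tick(2): ref=15.0000 raw=[30.0000 16.5000 16.5000 22.5000]
After op 4 tick(6): ref=21.0000 raw=[42.0000 23.1000 23.1000 31.5000]
After op 5 sync(0): ref=21.0000 raw=[21.0000 23.1000 23.1000 31.5000]
After op 6 tick(8): ref=29.0000 raw=[37.0000 31.9000 31.9000 43.5000]
After op 7 tick(7): ref=36.0000 raw=[51.0000 39.6000 39.6000 54.0000]
Wrap final raw readings (mod 100): 51.0000 mod 100 = 51.0000; 39.6000 mod 100 = 39.6000; 39.6000 mod 100 = 39.6000; 54.0000 mod 100 = 54.0000

Answer: 51.0000 39.6000 39.6000 54.0000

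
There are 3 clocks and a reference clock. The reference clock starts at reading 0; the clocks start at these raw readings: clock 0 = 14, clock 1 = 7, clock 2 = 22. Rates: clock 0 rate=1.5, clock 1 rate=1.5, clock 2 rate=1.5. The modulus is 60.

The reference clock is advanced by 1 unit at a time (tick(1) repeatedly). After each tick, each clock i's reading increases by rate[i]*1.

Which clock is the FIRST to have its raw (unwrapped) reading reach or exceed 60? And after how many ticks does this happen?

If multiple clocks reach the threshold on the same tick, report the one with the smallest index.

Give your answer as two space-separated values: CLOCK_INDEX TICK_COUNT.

Answer: 2 26

Derivation:
clock 0: start=14, rate=1.5, needs 60-14 = 46; ticks = ceil(46/1.5) = ceil(30.6667) = 31; reading at tick 31 = 14 + 1.5*31 = 60.5000
clock 1: start=7, rate=1.5, needs 60-7 = 53; ticks = ceil(53/1.5) = ceil(35.3333) = 36; reading at tick 36 = 7 + 1.5*36 = 61.0000
clock 2: start=22, rate=1.5, needs 60-22 = 38; ticks = ceil(38/1.5) = ceil(25.3333) = 26; reading at tick 26 = 22 + 1.5*26 = 61.0000
Minimum tick count = 26; winners = [2]; smallest index = 2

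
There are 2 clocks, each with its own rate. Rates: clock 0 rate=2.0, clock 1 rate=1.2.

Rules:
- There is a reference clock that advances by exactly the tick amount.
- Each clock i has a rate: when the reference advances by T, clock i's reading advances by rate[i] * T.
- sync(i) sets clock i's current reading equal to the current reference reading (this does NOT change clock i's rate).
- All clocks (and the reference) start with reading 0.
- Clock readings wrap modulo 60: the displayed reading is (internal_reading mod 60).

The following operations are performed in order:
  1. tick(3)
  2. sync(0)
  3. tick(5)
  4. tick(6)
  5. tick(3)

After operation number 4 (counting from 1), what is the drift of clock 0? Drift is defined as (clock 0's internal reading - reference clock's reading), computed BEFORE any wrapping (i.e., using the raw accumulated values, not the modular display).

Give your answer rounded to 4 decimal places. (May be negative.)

After op 1 tick(3): ref=3.0000 raw=[6.0000 3.6000]
After op 2 sync(0): ref=3.0000 raw=[3.0000 3.6000]
After op 3 tick(5): ref=8.0000 raw=[13.0000 9.6000]
After op 4 tick(6): ref=14.0000 raw=[25.0000 16.8000]
Drift of clock 0 after op 4: 25.0000 - 14.0000 = 11.0000

Answer: 11.0000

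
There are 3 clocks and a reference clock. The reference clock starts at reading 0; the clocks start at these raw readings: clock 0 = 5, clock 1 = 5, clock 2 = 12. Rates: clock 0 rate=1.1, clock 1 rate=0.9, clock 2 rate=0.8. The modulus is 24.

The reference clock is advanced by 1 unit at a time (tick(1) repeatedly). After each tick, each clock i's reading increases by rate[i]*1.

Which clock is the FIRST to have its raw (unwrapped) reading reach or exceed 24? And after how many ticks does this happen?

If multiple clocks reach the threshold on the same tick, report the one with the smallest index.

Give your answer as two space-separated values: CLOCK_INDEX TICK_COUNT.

clock 0: start=5, rate=1.1, needs 24-5 = 19; ticks = ceil(19/1.1) = ceil(17.2727) = 18; reading at tick 18 = 5 + 1.1*18 = 24.8000
clock 1: start=5, rate=0.9, needs 24-5 = 19; ticks = ceil(19/0.9) = ceil(21.1111) = 22; reading at tick 22 = 5 + 0.9*22 = 24.8000
clock 2: start=12, rate=0.8, needs 24-12 = 12; ticks = ceil(12/0.8) = ceil(15.0000) = 15; reading at tick 15 = 12 + 0.8*15 = 24.0000
Minimum tick count = 15; winners = [2]; smallest index = 2

Answer: 2 15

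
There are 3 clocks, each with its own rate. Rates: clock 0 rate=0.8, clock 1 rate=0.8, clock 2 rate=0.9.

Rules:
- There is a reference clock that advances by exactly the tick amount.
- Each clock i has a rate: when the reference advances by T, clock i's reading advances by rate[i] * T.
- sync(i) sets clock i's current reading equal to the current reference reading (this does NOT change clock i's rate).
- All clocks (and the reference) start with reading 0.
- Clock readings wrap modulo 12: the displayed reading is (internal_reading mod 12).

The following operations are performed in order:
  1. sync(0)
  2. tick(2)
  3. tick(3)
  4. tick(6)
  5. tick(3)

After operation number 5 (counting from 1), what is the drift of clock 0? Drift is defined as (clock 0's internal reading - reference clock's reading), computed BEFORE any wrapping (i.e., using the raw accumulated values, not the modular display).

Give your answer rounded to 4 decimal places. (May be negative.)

Answer: -2.8000

Derivation:
After op 1 sync(0): ref=0.0000 raw=[0.0000 0.0000 0.0000]
After op 2 tick(2): ref=2.0000 raw=[1.6000 1.6000 1.8000]
After op 3 tick(3): ref=5.0000 raw=[4.0000 4.0000 4.5000]
After op 4 tick(6): ref=11.0000 raw=[8.8000 8.8000 9.9000]
After op 5 tick(3): ref=14.0000 raw=[11.2000 11.2000 12.6000]
Drift of clock 0 after op 5: 11.2000 - 14.0000 = -2.8000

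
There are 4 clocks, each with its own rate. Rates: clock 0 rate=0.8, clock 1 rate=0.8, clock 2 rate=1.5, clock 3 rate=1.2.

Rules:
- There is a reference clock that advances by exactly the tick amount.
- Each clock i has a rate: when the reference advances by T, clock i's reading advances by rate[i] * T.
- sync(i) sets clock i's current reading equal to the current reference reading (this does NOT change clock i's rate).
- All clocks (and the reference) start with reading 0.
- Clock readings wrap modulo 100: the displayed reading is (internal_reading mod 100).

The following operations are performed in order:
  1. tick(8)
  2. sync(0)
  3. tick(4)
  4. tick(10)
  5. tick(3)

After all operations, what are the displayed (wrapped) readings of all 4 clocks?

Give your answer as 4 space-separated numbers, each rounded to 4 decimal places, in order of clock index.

Answer: 21.6000 20.0000 37.5000 30.0000

Derivation:
After op 1 tick(8): ref=8.0000 raw=[6.4000 6.4000 12.0000 9.6000]
After op 2 sync(0): ref=8.0000 raw=[8.0000 6.4000 12.0000 9.6000]
After op 3 tick(4): ref=12.0000 raw=[11.2000 9.6000 18.0000 14.4000]
After op 4 tick(10): ref=22.0000 raw=[19.2000 17.6000 33.0000 26.4000]
After op 5 tick(3): ref=25.0000 raw=[21.6000 20.0000 37.5000 30.0000]
Wrap final raw readings (mod 100): 21.6000 mod 100 = 21.6000; 20.0000 mod 100 = 20.0000; 37.5000 mod 100 = 37.5000; 30.0000 mod 100 = 30.0000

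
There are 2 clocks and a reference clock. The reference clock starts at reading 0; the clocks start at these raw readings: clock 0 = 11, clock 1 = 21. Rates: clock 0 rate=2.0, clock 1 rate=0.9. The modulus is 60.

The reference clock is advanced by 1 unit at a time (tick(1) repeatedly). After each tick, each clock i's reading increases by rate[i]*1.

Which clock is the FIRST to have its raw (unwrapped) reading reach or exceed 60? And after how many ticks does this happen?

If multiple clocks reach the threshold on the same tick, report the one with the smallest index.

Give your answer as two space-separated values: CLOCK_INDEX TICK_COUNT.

clock 0: start=11, rate=2.0, needs 60-11 = 49; ticks = ceil(49/2.0) = ceil(24.5000) = 25; reading at tick 25 = 11 + 2.0*25 = 61.0000
clock 1: start=21, rate=0.9, needs 60-21 = 39; ticks = ceil(39/0.9) = ceil(43.3333) = 44; reading at tick 44 = 21 + 0.9*44 = 60.6000
Minimum tick count = 25; winners = [0]; smallest index = 0

Answer: 0 25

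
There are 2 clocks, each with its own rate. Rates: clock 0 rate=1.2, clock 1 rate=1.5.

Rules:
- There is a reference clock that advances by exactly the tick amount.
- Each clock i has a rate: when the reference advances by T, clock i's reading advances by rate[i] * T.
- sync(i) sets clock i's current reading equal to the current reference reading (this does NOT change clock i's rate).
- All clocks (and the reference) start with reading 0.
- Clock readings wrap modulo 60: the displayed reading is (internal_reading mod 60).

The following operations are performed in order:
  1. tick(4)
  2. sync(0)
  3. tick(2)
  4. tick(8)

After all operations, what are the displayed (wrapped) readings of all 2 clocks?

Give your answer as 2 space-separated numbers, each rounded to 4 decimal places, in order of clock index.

After op 1 tick(4): ref=4.0000 raw=[4.8000 6.0000]
After op 2 sync(0): ref=4.0000 raw=[4.0000 6.0000]
After op 3 tick(2): ref=6.0000 raw=[6.4000 9.0000]
After op 4 tick(8): ref=14.0000 raw=[16.0000 21.0000]
Wrap final raw readings (mod 60): 16.0000 mod 60 = 16.0000; 21.0000 mod 60 = 21.0000

Answer: 16.0000 21.0000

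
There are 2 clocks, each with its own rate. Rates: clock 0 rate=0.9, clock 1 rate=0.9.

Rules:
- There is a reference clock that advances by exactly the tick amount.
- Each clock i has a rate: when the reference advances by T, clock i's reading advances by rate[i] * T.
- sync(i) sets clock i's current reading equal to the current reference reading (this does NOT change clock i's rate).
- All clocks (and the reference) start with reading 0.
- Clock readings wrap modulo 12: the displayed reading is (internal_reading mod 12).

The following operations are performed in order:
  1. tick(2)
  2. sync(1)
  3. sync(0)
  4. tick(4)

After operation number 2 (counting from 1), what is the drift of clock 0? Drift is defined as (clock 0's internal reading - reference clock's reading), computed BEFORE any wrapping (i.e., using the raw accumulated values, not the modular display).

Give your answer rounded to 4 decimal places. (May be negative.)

After op 1 tick(2): ref=2.0000 raw=[1.8000 1.8000]
After op 2 sync(1): ref=2.0000 raw=[1.8000 2.0000]
Drift of clock 0 after op 2: 1.8000 - 2.0000 = -0.2000

Answer: -0.2000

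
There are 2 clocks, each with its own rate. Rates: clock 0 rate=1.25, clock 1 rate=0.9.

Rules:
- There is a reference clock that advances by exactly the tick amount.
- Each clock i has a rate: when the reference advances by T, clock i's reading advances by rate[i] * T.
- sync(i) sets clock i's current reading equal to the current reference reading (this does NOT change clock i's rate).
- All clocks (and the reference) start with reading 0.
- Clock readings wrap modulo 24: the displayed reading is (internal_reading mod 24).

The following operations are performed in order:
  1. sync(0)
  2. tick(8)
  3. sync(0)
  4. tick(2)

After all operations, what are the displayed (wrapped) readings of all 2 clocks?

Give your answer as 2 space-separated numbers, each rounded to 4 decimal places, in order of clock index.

After op 1 sync(0): ref=0.0000 raw=[0.0000 0.0000]
After op 2 tick(8): ref=8.0000 raw=[10.0000 7.2000]
After op 3 sync(0): ref=8.0000 raw=[8.0000 7.2000]
After op 4 tick(2): ref=10.0000 raw=[10.5000 9.0000]
Wrap final raw readings (mod 24): 10.5000 mod 24 = 10.5000; 9.0000 mod 24 = 9.0000

Answer: 10.5000 9.0000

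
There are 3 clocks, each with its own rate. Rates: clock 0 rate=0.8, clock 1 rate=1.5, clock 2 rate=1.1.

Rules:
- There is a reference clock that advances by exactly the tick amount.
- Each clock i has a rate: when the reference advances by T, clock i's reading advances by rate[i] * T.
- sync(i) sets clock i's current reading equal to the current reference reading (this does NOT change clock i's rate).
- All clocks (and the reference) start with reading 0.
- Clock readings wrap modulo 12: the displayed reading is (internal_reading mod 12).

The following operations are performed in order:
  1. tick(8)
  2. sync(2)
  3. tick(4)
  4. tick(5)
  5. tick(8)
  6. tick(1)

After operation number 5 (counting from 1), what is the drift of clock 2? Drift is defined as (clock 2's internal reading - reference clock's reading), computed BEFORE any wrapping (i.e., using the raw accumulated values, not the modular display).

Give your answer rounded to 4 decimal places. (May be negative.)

After op 1 tick(8): ref=8.0000 raw=[6.4000 12.0000 8.8000]
After op 2 sync(2): ref=8.0000 raw=[6.4000 12.0000 8.0000]
After op 3 tick(4): ref=12.0000 raw=[9.6000 18.0000 12.4000]
After op 4 tick(5): ref=17.0000 raw=[13.6000 25.5000 17.9000]
After op 5 tick(8): ref=25.0000 raw=[20.0000 37.5000 26.7000]
Drift of clock 2 after op 5: 26.7000 - 25.0000 = 1.7000

Answer: 1.7000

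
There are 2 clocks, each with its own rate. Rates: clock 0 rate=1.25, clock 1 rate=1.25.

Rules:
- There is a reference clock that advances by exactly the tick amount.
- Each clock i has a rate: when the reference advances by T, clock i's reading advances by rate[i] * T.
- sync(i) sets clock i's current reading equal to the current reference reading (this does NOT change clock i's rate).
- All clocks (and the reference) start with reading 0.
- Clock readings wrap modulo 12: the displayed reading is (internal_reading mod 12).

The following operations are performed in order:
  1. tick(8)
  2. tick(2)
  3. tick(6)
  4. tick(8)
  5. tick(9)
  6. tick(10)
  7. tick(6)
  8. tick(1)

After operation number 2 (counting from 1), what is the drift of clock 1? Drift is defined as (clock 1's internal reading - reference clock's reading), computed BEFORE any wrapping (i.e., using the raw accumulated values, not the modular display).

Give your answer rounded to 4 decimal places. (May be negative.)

Answer: 2.5000

Derivation:
After op 1 tick(8): ref=8.0000 raw=[10.0000 10.0000]
After op 2 tick(2): ref=10.0000 raw=[12.5000 12.5000]
Drift of clock 1 after op 2: 12.5000 - 10.0000 = 2.5000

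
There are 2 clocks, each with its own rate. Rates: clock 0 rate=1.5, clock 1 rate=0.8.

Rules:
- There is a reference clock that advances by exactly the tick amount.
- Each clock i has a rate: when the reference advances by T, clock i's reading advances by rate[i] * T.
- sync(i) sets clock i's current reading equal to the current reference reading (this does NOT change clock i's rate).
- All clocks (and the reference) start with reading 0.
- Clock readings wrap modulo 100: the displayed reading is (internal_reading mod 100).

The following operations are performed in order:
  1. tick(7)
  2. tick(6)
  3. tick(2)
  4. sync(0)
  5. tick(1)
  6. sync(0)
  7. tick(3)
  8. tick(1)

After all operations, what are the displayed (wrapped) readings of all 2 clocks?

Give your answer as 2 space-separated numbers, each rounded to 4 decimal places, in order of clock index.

After op 1 tick(7): ref=7.0000 raw=[10.5000 5.6000]
After op 2 tick(6): ref=13.0000 raw=[19.5000 10.4000]
After op 3 tick(2): ref=15.0000 raw=[22.5000 12.0000]
After op 4 sync(0): ref=15.0000 raw=[15.0000 12.0000]
After op 5 tick(1): ref=16.0000 raw=[16.5000 12.8000]
After op 6 sync(0): ref=16.0000 raw=[16.0000 12.8000]
After op 7 tick(3): ref=19.0000 raw=[20.5000 15.2000]
After op 8 tick(1): ref=20.0000 raw=[22.0000 16.0000]
Wrap final raw readings (mod 100): 22.0000 mod 100 = 22.0000; 16.0000 mod 100 = 16.0000

Answer: 22.0000 16.0000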